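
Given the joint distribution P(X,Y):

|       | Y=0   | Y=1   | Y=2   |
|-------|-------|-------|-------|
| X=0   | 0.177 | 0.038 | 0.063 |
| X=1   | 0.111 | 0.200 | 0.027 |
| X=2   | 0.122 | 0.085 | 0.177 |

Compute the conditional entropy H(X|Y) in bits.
1.3819 bits

H(X|Y) = H(X,Y) - H(Y)

H(X,Y) = -Σ_{x,y} P(x,y) log₂ P(x,y). Per-cell terms -P(x,y)·log₂P(x,y):
  X=0: 0.44218, 0.17928, 0.25128
  X=1: 0.35202, 0.46439, 0.14069
  X=2: 0.37028, 0.30229, 0.44218
Sum of the 9 terms: H(X,Y) = 2.9446 bits

Marginal of Y (column sums):
  P(Y=0) = 0.177 + 0.111 + 0.122 = 0.410
  P(Y=1) = 0.038 + 0.200 + 0.085 = 0.323
  P(Y=2) = 0.063 + 0.027 + 0.177 = 0.267
H(Y) = -[0.410·log₂(0.410) + 0.323·log₂(0.323) + 0.267·log₂(0.267)]
  = 0.52738 + 0.52662 + 0.50866 = 1.5627 bits

H(X|Y) = H(X,Y) - H(Y) = 2.9446 - 1.5627 = 1.3819 bits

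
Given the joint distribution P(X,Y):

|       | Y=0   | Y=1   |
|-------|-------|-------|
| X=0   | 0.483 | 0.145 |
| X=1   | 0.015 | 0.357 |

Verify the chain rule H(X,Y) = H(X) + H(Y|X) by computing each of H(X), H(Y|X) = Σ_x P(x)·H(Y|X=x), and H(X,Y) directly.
H(X) = 0.9522 bits, H(Y|X) = 0.5802 bits, H(X,Y) = 1.5324 bits

Marginal of X (row sums):
  P(X=0) = 0.483 + 0.145 = 0.628
  P(X=1) = 0.015 + 0.357 = 0.372
H(X) = -[0.628·log₂(0.628) + 0.372·log₂(0.372)]
  = 0.42149 + 0.53070 = 0.9522 bits

H(Y|X) = Σ_x P(x)·H(Y|X=x):
  X=0: P(X=0) = 0.628, P(Y|X=0) = (483/628, 145/628) → H(Y|X=0) = 0.77956
  X=1: P(X=1) = 0.372, P(Y|X=1) = (5/124, 119/124) → H(Y|X=1) = 0.24377
H(Y|X) = 0.628·0.77956 + 0.372·0.24377 = 0.5802 bits

H(X,Y) = -Σ_{x,y} P(x,y) log₂ P(x,y). Per-cell terms -P(x,y)·log₂P(x,y):
  X=0: 0.50710, 0.40395
  X=1: 0.09088, 0.53050
Sum of the 4 terms: H(X,Y) = 1.5324 bits

Chain rule check:
  H(X) + H(Y|X) = 0.9522 + 0.5802 = 1.5324 bits
  H(X,Y) = 1.5324 bits
✓ Chain rule verified.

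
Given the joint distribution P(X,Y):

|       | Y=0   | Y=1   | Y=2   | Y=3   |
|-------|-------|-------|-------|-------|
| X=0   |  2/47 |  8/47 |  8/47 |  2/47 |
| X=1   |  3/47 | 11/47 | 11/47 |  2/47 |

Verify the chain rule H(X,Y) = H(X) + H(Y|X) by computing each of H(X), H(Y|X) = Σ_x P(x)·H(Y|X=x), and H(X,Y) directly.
H(X) = 0.9839 bits, H(Y|X) = 1.7012 bits, H(X,Y) = 2.6852 bits

Marginal of X (row sums):
  P(X=0) = 2/47 + 8/47 + 8/47 + 2/47 = 20/47
  P(X=1) = 3/47 + 11/47 + 11/47 + 2/47 = 27/47
H(X) = -[(20/47)·log₂(20/47) + (27/47)·log₂(27/47)]
  = 0.5245 + 0.4594 = 0.9839 bits

H(Y|X) = Σ_x P(x)·H(Y|X=x):
  X=0: P(X=0) = 20/47, P(Y|X=0) = (1/10, 2/5, 2/5, 1/10) → H(Y|X=0) = 1.7219
  X=1: P(X=1) = 27/47, P(Y|X=1) = (1/9, 11/27, 11/27, 2/27) → H(Y|X=1) = 1.6859
H(Y|X) = (20/47)·1.7219 + (27/47)·1.6859 = 1.7012 bits

H(X,Y) = -Σ_{x,y} P(x,y) log₂ P(x,y). Per-cell terms -P(x,y)·log₂P(x,y):
  X=0: 0.1938, 0.4348, 0.4348, 0.1938
  X=1: 0.2534, 0.4904, 0.4904, 0.1938
Sum of the 8 terms: H(X,Y) = 2.6852 bits

Chain rule check:
  H(X) + H(Y|X) = 0.9839 + 1.7012 = 2.6851 bits
  H(X,Y) = 2.6852 bits
✓ Chain rule verified (Δ = 0.0001 is 4-dp rounding noise: each of the three values was rounded independently).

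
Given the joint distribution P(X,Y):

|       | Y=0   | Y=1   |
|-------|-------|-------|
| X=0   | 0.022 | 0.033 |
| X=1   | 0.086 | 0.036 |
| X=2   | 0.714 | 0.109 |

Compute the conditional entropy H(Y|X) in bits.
0.6244 bits

H(Y|X) = H(X,Y) - H(X)

H(X,Y) = -Σ_{x,y} P(x,y) log₂ P(x,y). Per-cell terms -P(x,y)·log₂P(x,y):
  X=0: 0.1211, 0.1624
  X=1: 0.3044, 0.1727
  X=2: 0.3470, 0.3485
Sum of the 6 terms: H(X,Y) = 1.4561 bits

Marginal of X (row sums):
  P(X=0) = 0.022 + 0.033 = 0.055
  P(X=1) = 0.086 + 0.036 = 0.122
  P(X=2) = 0.714 + 0.109 = 0.823
H(X) = -[0.055·log₂(0.055) + 0.122·log₂(0.122) + 0.823·log₂(0.823)]
  = 0.2301 + 0.3703 + 0.2313 = 0.8317 bits

H(Y|X) = H(X,Y) - H(X) = 1.4561 - 0.8317 = 0.6244 bits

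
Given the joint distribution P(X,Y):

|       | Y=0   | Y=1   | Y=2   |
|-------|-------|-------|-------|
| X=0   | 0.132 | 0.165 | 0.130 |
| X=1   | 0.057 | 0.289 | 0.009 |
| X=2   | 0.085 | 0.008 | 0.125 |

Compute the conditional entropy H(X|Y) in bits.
1.2108 bits

H(X|Y) = H(X,Y) - H(Y)

H(X,Y) = -Σ_{x,y} P(x,y) log₂ P(x,y). Per-cell terms -P(x,y)·log₂P(x,y):
  X=0: 0.3856, 0.4289, 0.3826
  X=1: 0.2356, 0.5176, 0.0612
  X=2: 0.3023, 0.0557, 0.3750
Sum of the 9 terms: H(X,Y) = 2.7445 bits

Marginal of Y (column sums):
  P(Y=0) = 0.132 + 0.057 + 0.085 = 0.274
  P(Y=1) = 0.165 + 0.289 + 0.008 = 0.462
  P(Y=2) = 0.130 + 0.009 + 0.125 = 0.264
H(Y) = -[0.274·log₂(0.274) + 0.462·log₂(0.462) + 0.264·log₂(0.264)]
  = 0.5118 + 0.5147 + 0.5072 = 1.5337 bits

H(X|Y) = H(X,Y) - H(Y) = 2.7445 - 1.5337 = 1.2108 bits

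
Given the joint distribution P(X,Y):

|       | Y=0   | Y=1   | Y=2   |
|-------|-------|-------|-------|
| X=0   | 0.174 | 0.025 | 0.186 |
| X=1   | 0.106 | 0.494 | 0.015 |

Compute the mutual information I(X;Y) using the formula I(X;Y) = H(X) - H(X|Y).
0.4720 bits

I(X;Y) = H(X) - H(X|Y)

Marginal of X (row sums):
  P(X=0) = 0.174 + 0.025 + 0.186 = 0.385
  P(X=1) = 0.106 + 0.494 + 0.015 = 0.615
H(X) = -[0.385·log₂(0.385) + 0.615·log₂(0.615)]
  = 0.5302 + 0.4313 = 0.9615 bits

Marginal of Y (column sums):
  P(Y=0) = 0.174 + 0.106 = 0.280
  P(Y=1) = 0.025 + 0.494 = 0.519
  P(Y=2) = 0.186 + 0.015 = 0.201
H(X|Y) = Σ_y P(y)·H(X|Y=y):
  Y=0: P(Y=0) = 0.280, P(X|Y=0) = (87/140, 53/140) → H(X|Y=0) = 0.9570
  Y=1: P(Y=1) = 0.519, P(X|Y=1) = (25/519, 494/519) → H(X|Y=1) = 0.2786
  Y=2: P(Y=2) = 0.201, P(X|Y=2) = (62/67, 5/67) → H(X|Y=2) = 0.3830
H(X|Y) = 0.280·0.9570 + 0.519·0.2786 + 0.201·0.3830 = 0.4895 bits

I(X;Y) = H(X) - H(X|Y) = 0.9615 - 0.4895 = 0.4720 bits

Cross-check via I(X;Y) = H(X) + H(Y) - H(X,Y): computing H(Y) from the column sums and H(X,Y) from the 6 cells in the same way gives H(Y) = 1.4706 bits and H(X,Y) = 1.9601 bits, so
I(X;Y) = 0.9615 + 1.4706 - 1.9601 = 0.4720 bits ✓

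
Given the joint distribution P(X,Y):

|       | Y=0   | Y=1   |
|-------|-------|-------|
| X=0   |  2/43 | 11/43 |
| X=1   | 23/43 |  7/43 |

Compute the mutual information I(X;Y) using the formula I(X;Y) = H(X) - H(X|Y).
0.2467 bits

I(X;Y) = H(X) - H(X|Y)

Marginal of X (row sums):
  P(X=0) = 2/43 + 11/43 = 13/43
  P(X=1) = 23/43 + 7/43 = 30/43
H(X) = -[(13/43)·log₂(13/43) + (30/43)·log₂(30/43)]
  = 0.52176 + 0.36235 = 0.8841 bits

Marginal of Y (column sums):
  P(Y=0) = 2/43 + 23/43 = 25/43
  P(Y=1) = 11/43 + 7/43 = 18/43
H(X|Y) = Σ_y P(y)·H(X|Y=y):
  Y=0: P(Y=0) = 25/43, P(X|Y=0) = (2/25, 23/25) → H(X|Y=0) = 0.40218
  Y=1: P(Y=1) = 18/43, P(X|Y=1) = (11/18, 7/18) → H(X|Y=1) = 0.96408
H(X|Y) = (25/43)·0.40218 + (18/43)·0.96408 = 0.6374 bits

I(X;Y) = H(X) - H(X|Y) = 0.8841 - 0.6374 = 0.2467 bits

Cross-check via I(X;Y) = H(X) + H(Y) - H(X,Y): computing H(Y) from the column sums and H(X,Y) from the 4 cells in the same way gives H(Y) = 0.9808 bits and H(X,Y) = 1.6182 bits, so
I(X;Y) = 0.8841 + 0.9808 - 1.6182 = 0.2467 bits ✓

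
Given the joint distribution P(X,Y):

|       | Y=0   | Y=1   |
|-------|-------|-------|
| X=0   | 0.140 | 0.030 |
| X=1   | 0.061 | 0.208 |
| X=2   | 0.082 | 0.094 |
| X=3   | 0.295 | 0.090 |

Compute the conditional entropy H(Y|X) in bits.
0.7995 bits

H(Y|X) = H(X,Y) - H(X)

H(X,Y) = -Σ_{x,y} P(x,y) log₂ P(x,y). Per-cell terms -P(x,y)·log₂P(x,y):
  X=0: 0.39711, 0.15177
  X=1: 0.24614, 0.47119
  X=2: 0.29588, 0.32065
  X=3: 0.51956, 0.31265
Sum of the 8 terms: H(X,Y) = 2.71495 bits

Marginal of X (row sums):
  P(X=0) = 0.140 + 0.030 = 0.170
  P(X=1) = 0.061 + 0.208 = 0.269
  P(X=2) = 0.082 + 0.094 = 0.176
  P(X=3) = 0.295 + 0.090 = 0.385
H(X) = -[0.170·log₂(0.170) + 0.269·log₂(0.269) + 0.176·log₂(0.176) + 0.385·log₂(0.385)]
  = 0.43459 + 0.50957 + 0.44112 + 0.53017 = 1.91545 bits

H(Y|X) = H(X,Y) - H(X) = 2.71495 - 1.91545 = 0.7995 bits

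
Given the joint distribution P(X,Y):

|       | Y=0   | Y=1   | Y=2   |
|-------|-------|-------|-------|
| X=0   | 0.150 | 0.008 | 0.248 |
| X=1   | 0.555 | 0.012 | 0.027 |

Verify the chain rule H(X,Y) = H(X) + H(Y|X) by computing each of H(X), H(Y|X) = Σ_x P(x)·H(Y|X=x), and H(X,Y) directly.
H(X) = 0.9744 bits, H(Y|X) = 0.6795 bits, H(X,Y) = 1.6538 bits

Marginal of X (row sums):
  P(X=0) = 0.150 + 0.008 + 0.248 = 0.406
  P(X=1) = 0.555 + 0.012 + 0.027 = 0.594
H(X) = -[0.406·log₂(0.406) + 0.594·log₂(0.594)]
  = 0.5280 + 0.4464 = 0.9744 bits

H(Y|X) = Σ_x P(x)·H(Y|X=x):
  X=0: P(X=0) = 0.406, P(Y|X=0) = (75/203, 4/203, 124/203) → H(Y|X=0) = 1.0768
  X=1: P(X=1) = 0.594, P(Y|X=1) = (185/198, 2/99, 1/22) → H(Y|X=1) = 0.4080
H(Y|X) = 0.406·1.0768 + 0.594·0.4080 = 0.6795 bits

H(X,Y) = -Σ_{x,y} P(x,y) log₂ P(x,y). Per-cell terms -P(x,y)·log₂P(x,y):
  X=0: 0.4105, 0.0557, 0.4989
  X=1: 0.4714, 0.0766, 0.1407
Sum of the 6 terms: H(X,Y) = 1.6538 bits

Chain rule check:
  H(X) + H(Y|X) = 0.9744 + 0.6795 = 1.6539 bits
  H(X,Y) = 1.6538 bits
✓ Chain rule verified (Δ = 0.0001 is 4-dp rounding noise: each of the three values was rounded independently).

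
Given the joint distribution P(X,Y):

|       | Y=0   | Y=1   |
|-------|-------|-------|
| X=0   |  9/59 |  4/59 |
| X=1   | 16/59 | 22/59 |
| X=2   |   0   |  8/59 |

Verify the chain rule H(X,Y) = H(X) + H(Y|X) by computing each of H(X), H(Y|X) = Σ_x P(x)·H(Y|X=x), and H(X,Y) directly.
H(X) = 1.2805 bits, H(Y|X) = 0.8286 bits, H(X,Y) = 2.1091 bits

Marginal of X (row sums):
  P(X=0) = 9/59 + 4/59 = 13/59
  P(X=1) = 16/59 + 22/59 = 38/59
  P(X=2) = 0 + 8/59 = 8/59
H(X) = -[(13/59)·log₂(13/59) + (38/59)·log₂(38/59) + (8/59)·log₂(8/59)]
  = 0.4808 + 0.4088 + 0.3909 = 1.2805 bits

H(Y|X) = Σ_x P(x)·H(Y|X=x):
  X=0: P(X=0) = 13/59, P(Y|X=0) = (9/13, 4/13) → H(Y|X=0) = 0.8905
  X=1: P(X=1) = 38/59, P(Y|X=1) = (8/19, 11/19) → H(Y|X=1) = 0.9819
  X=2: P(X=2) = 8/59, P(Y|X=2) = (0, 1) → H(Y|X=2) = 0.0000
H(Y|X) = (13/59)·0.8905 + (38/59)·0.9819 + (8/59)·0.0000 = 0.8286 bits

H(X,Y) = -Σ_{x,y} P(x,y) log₂ P(x,y). Per-cell terms -P(x,y)·log₂P(x,y):
  X=0: 0.4138, 0.2632
  X=1: 0.5105, 0.5307
  X=2: 0.0000, 0.3909
  (cells with P = 0 contribute 0)
Sum of the 6 terms: H(X,Y) = 2.1091 bits

Chain rule check:
  H(X) + H(Y|X) = 1.2805 + 0.8286 = 2.1091 bits
  H(X,Y) = 2.1091 bits
✓ Chain rule verified.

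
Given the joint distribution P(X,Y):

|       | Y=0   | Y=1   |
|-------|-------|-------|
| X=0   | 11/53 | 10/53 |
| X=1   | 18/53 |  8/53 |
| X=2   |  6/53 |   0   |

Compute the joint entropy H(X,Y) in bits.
2.2215 bits

H(X,Y) = -Σ_{x,y} P(x,y) log₂ P(x,y). Per-cell terms -P(x,y)·log₂P(x,y):
  X=0: 0.4708, 0.4540
  X=1: 0.5291, 0.4118
  X=2: 0.3558, 0.0000
  (cells with P = 0 contribute 0)
Sum of the 6 terms: H(X,Y) = 2.2215 bits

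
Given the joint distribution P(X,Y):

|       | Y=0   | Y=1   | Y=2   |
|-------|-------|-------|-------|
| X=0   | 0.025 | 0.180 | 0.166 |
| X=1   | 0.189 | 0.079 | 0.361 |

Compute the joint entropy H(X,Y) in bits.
2.2826 bits

H(X,Y) = -Σ_{x,y} P(x,y) log₂ P(x,y). Per-cell terms -P(x,y)·log₂P(x,y):
  X=0: 0.1330, 0.4453, 0.4301
  X=1: 0.4543, 0.2893, 0.5306
Sum of the 6 terms: H(X,Y) = 2.2826 bits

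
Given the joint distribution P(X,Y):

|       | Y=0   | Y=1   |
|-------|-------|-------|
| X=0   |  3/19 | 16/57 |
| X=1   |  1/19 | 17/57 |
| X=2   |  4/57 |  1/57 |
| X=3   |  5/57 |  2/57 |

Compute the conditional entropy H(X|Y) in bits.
1.5785 bits

H(X|Y) = H(X,Y) - H(Y)

H(X,Y) = -Σ_{x,y} P(x,y) log₂ P(x,y). Per-cell terms -P(x,y)·log₂P(x,y):
  X=0: 0.4204682, 0.5144954
  X=1: 0.2235751, 0.5205660
  X=2: 0.2689747, 0.1023314
  X=3: 0.3079791, 0.1695751
Sum of the 8 terms: H(X,Y) = 2.527965 bits

Marginal of Y (column sums):
  P(Y=0) = 3/19 + 1/19 + 4/57 + 5/57 = 7/19
  P(Y=1) = 16/57 + 17/57 + 1/57 + 2/57 = 12/19
H(Y) = -[(7/19)·log₂(7/19) + (12/19)·log₂(12/19)]
  = 0.5307373 + 0.4187147 = 0.949452 bits

H(X|Y) = H(X,Y) - H(Y) = 2.527965 - 0.949452 = 1.5785 bits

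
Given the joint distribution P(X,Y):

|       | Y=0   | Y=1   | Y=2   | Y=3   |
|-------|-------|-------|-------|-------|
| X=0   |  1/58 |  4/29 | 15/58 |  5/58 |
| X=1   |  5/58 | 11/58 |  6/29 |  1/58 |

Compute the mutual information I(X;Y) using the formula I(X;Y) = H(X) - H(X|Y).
0.0825 bits

I(X;Y) = H(X) - H(X|Y)

Marginal of X (row sums):
  P(X=0) = 1/58 + 4/29 + 15/58 + 5/58 = 1/2
  P(X=1) = 5/58 + 11/58 + 6/29 + 1/58 = 1/2
H(X) = -[(1/2)·log₂(1/2) + (1/2)·log₂(1/2)]
  = 0.5000 + 0.5000 = 1.0000 bits

Marginal of Y (column sums):
  P(Y=0) = 1/58 + 5/58 = 3/29
  P(Y=1) = 4/29 + 11/58 = 19/58
  P(Y=2) = 15/58 + 6/29 = 27/58
  P(Y=3) = 5/58 + 1/58 = 3/29
H(X|Y) = Σ_y P(y)·H(X|Y=y):
  Y=0: P(Y=0) = 3/29, P(X|Y=0) = (1/6, 5/6) → H(X|Y=0) = 0.6500
  Y=1: P(Y=1) = 19/58, P(X|Y=1) = (8/19, 11/19) → H(X|Y=1) = 0.9819
  Y=2: P(Y=2) = 27/58, P(X|Y=2) = (5/9, 4/9) → H(X|Y=2) = 0.9911
  Y=3: P(Y=3) = 3/29, P(X|Y=3) = (5/6, 1/6) → H(X|Y=3) = 0.6500
H(X|Y) = (3/29)·0.6500 + (19/58)·0.9819 + (27/58)·0.9911 + (3/29)·0.6500 = 0.9175 bits

I(X;Y) = H(X) - H(X|Y) = 1.0000 - 0.9175 = 0.0825 bits

Cross-check via I(X;Y) = H(X) + H(Y) - H(X,Y): computing H(Y) from the column sums and H(X,Y) from the 8 cells in the same way gives H(Y) = 1.7181 bits and H(X,Y) = 2.6356 bits, so
I(X;Y) = 1.0000 + 1.7181 - 2.6356 = 0.0825 bits ✓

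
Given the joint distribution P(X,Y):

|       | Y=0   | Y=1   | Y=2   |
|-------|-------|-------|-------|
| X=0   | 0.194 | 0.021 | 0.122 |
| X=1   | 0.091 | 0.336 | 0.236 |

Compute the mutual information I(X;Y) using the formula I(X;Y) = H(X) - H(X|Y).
0.2178 bits

I(X;Y) = H(X) - H(X|Y)

Marginal of X (row sums):
  P(X=0) = 0.194 + 0.021 + 0.122 = 0.337
  P(X=1) = 0.091 + 0.336 + 0.236 = 0.663
H(X) = -[0.337·log₂(0.337) + 0.663·log₂(0.663)]
  = 0.5288 + 0.3931 = 0.9219 bits

Marginal of Y (column sums):
  P(Y=0) = 0.194 + 0.091 = 0.285
  P(Y=1) = 0.021 + 0.336 = 0.357
  P(Y=2) = 0.122 + 0.236 = 0.358
H(X|Y) = Σ_y P(y)·H(X|Y=y):
  Y=0: P(Y=0) = 0.285, P(X|Y=0) = (194/285, 91/285) → H(X|Y=0) = 0.9036
  Y=1: P(Y=1) = 0.357, P(X|Y=1) = (1/17, 16/17) → H(X|Y=1) = 0.3228
  Y=2: P(Y=2) = 0.358, P(X|Y=2) = (61/179, 118/179) → H(X|Y=2) = 0.9256
H(X|Y) = 0.285·0.9036 + 0.357·0.3228 + 0.358·0.9256 = 0.7041 bits

I(X;Y) = H(X) - H(X|Y) = 0.9219 - 0.7041 = 0.2178 bits

Cross-check via I(X;Y) = H(X) + H(Y) - H(X,Y): computing H(Y) from the column sums and H(X,Y) from the 6 cells in the same way gives H(Y) = 1.5772 bits and H(X,Y) = 2.2813 bits, so
I(X;Y) = 0.9219 + 1.5772 - 2.2813 = 0.2178 bits ✓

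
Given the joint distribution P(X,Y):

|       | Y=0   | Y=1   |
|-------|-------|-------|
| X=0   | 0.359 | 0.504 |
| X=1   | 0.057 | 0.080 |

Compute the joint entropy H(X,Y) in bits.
1.5559 bits

H(X,Y) = -Σ_{x,y} P(x,y) log₂ P(x,y). Per-cell terms -P(x,y)·log₂P(x,y):
  X=0: 0.5306, 0.4982
  X=1: 0.2356, 0.2915
Sum of the 4 terms: H(X,Y) = 1.5559 bits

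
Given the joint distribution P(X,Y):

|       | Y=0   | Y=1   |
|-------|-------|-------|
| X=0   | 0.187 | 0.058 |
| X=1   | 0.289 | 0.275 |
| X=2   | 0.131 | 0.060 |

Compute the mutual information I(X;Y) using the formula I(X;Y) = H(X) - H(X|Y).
0.0380 bits

I(X;Y) = H(X) - H(X|Y)

Marginal of X (row sums):
  P(X=0) = 0.187 + 0.058 = 0.245
  P(X=1) = 0.289 + 0.275 = 0.564
  P(X=2) = 0.131 + 0.060 = 0.191
H(X) = -[0.245·log₂(0.245) + 0.564·log₂(0.564) + 0.191·log₂(0.191)]
  = 0.4971 + 0.4660 + 0.4562 = 1.4193 bits

Marginal of Y (column sums):
  P(Y=0) = 0.187 + 0.289 + 0.131 = 0.607
  P(Y=1) = 0.058 + 0.275 + 0.060 = 0.393
H(X|Y) = Σ_y P(y)·H(X|Y=y):
  Y=0: P(Y=0) = 0.607, P(X|Y=0) = (187/607, 289/607, 131/607) → H(X|Y=0) = 1.5105
  Y=1: P(Y=1) = 0.393, P(X|Y=1) = (58/393, 275/393, 20/131) → H(X|Y=1) = 1.1818
H(X|Y) = 0.607·1.5105 + 0.393·1.1818 = 1.3813 bits

I(X;Y) = H(X) - H(X|Y) = 1.4193 - 1.3813 = 0.0380 bits

Cross-check via I(X;Y) = H(X) + H(Y) - H(X,Y): computing H(Y) from the column sums and H(X,Y) from the 6 cells in the same way gives H(Y) = 0.9667 bits and H(X,Y) = 2.3480 bits, so
I(X;Y) = 1.4193 + 0.9667 - 2.3480 = 0.0380 bits ✓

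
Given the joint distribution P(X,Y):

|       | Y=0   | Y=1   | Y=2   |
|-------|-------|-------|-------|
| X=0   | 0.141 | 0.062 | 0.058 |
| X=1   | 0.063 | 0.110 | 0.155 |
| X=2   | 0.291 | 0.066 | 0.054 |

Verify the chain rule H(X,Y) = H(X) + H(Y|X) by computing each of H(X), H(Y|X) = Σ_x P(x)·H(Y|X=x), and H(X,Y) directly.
H(X) = 1.5605 bits, H(Y|X) = 1.3479 bits, H(X,Y) = 2.9084 bits

Marginal of X (row sums):
  P(X=0) = 0.141 + 0.062 + 0.058 = 0.261
  P(X=1) = 0.063 + 0.110 + 0.155 = 0.328
  P(X=2) = 0.291 + 0.066 + 0.054 = 0.411
H(X) = -[0.261·log₂(0.261) + 0.328·log₂(0.328) + 0.411·log₂(0.411)]
  = 0.50579 + 0.52750 + 0.52723 = 1.5605 bits

H(Y|X) = Σ_x P(x)·H(Y|X=x):
  X=0: P(X=0) = 0.261, P(Y|X=0) = (47/87, 62/261, 2/9) → H(Y|X=0) = 1.45473
  X=1: P(X=1) = 0.328, P(Y|X=1) = (63/328, 55/164, 155/328) → H(Y|X=1) = 1.49683
  X=2: P(X=2) = 0.411, P(Y|X=2) = (97/137, 22/137, 18/137) → H(Y|X=2) = 1.16111
H(Y|X) = 0.261·1.45473 + 0.328·1.49683 + 0.411·1.16111 = 1.3479 bits

H(X,Y) = -Σ_{x,y} P(x,y) log₂ P(x,y). Per-cell terms -P(x,y)·log₂P(x,y):
  X=0: 0.39850, 0.24872, 0.23825
  X=1: 0.25128, 0.35029, 0.41690
  X=2: 0.51824, 0.25881, 0.22739
Sum of the 9 terms: H(X,Y) = 2.9084 bits

Chain rule check:
  H(X) + H(Y|X) = 1.5605 + 1.3479 = 2.9084 bits
  H(X,Y) = 2.9084 bits
✓ Chain rule verified.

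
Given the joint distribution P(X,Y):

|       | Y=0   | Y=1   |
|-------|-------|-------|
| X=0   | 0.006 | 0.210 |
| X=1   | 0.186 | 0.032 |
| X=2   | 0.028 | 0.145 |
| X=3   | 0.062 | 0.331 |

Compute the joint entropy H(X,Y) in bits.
2.4524 bits

H(X,Y) = -Σ_{x,y} P(x,y) log₂ P(x,y). Per-cell terms -P(x,y)·log₂P(x,y):
  X=0: 0.044285, 0.472823
  X=1: 0.451352, 0.158905
  X=2: 0.144436, 0.403952
  X=3: 0.248718, 0.527977
Sum of the 8 terms: H(X,Y) = 2.4524 bits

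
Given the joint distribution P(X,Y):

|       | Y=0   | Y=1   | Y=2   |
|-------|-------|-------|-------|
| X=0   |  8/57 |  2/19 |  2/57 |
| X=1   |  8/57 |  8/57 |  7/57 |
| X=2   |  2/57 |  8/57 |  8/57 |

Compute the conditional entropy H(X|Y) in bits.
1.4648 bits

H(X|Y) = H(X,Y) - H(Y)

H(X,Y) = -Σ_{x,y} P(x,y) log₂ P(x,y). Per-cell terms -P(x,y)·log₂P(x,y):
  X=0: 0.39760, 0.34189, 0.16958
  X=1: 0.39760, 0.39760, 0.37156
  X=2: 0.16958, 0.39760, 0.39760
Sum of the 9 terms: H(X,Y) = 3.0406 bits

Marginal of Y (column sums):
  P(Y=0) = 8/57 + 8/57 + 2/57 = 6/19
  P(Y=1) = 2/19 + 8/57 + 8/57 = 22/57
  P(Y=2) = 2/57 + 7/57 + 8/57 = 17/57
H(Y) = -[(6/19)·log₂(6/19) + (22/57)·log₂(22/57) + (17/57)·log₂(17/57)]
  = 0.52515 + 0.53011 + 0.52057 = 1.5758 bits

H(X|Y) = H(X,Y) - H(Y) = 3.0406 - 1.5758 = 1.4648 bits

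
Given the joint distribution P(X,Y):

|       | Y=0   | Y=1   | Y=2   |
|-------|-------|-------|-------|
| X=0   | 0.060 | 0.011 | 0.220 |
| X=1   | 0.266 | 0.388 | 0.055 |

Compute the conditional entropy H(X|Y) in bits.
0.4957 bits

H(X|Y) = H(X,Y) - H(Y)

H(X,Y) = -Σ_{x,y} P(x,y) log₂ P(x,y). Per-cell terms -P(x,y)·log₂P(x,y):
  X=0: 0.243534, 0.071570, 0.480573
  X=1: 0.508193, 0.529958, 0.230143
Sum of the 6 terms: H(X,Y) = 2.06397 bits

Marginal of Y (column sums):
  P(Y=0) = 0.060 + 0.266 = 0.326
  P(Y=1) = 0.011 + 0.388 = 0.399
  P(Y=2) = 0.220 + 0.055 = 0.275
H(Y) = -[0.326·log₂(0.326) + 0.399·log₂(0.399) + 0.275·log₂(0.275)]
  = 0.527160 + 0.528890 + 0.512187 = 1.56824 bits

H(X|Y) = H(X,Y) - H(Y) = 2.06397 - 1.56824 = 0.4957 bits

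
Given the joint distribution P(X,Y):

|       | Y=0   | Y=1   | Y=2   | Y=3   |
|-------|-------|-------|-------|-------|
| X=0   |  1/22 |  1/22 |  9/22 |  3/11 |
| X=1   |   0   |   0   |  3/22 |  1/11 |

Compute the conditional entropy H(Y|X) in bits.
1.3774 bits

H(Y|X) = H(X,Y) - H(X)

H(X,Y) = -Σ_{x,y} P(x,y) log₂ P(x,y). Per-cell terms -P(x,y)·log₂P(x,y):
  X=0: 0.2027, 0.2027, 0.5275, 0.5112
  X=1: 0.0000, 0.0000, 0.3920, 0.3145
  (cells with P = 0 contribute 0)
Sum of the 8 terms: H(X,Y) = 2.1506 bits

Marginal of X (row sums):
  P(X=0) = 1/22 + 1/22 + 9/22 + 3/11 = 17/22
  P(X=1) = 0 + 0 + 3/22 + 1/11 = 5/22
H(X) = -[(17/22)·log₂(17/22) + (5/22)·log₂(5/22)]
  = 0.2874 + 0.4858 = 0.7732 bits

H(Y|X) = H(X,Y) - H(X) = 2.1506 - 0.7732 = 1.3774 bits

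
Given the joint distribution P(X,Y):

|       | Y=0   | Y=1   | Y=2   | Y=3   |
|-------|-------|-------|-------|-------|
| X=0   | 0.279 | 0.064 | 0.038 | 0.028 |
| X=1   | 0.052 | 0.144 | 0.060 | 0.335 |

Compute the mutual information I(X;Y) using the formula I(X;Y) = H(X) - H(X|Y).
0.3464 bits

I(X;Y) = H(X) - H(X|Y)

Marginal of X (row sums):
  P(X=0) = 0.279 + 0.064 + 0.038 + 0.028 = 0.409
  P(X=1) = 0.052 + 0.144 + 0.060 + 0.335 = 0.591
H(X) = -[0.409·log₂(0.409) + 0.591·log₂(0.591)]
  = 0.52754 + 0.44843 = 0.97597 bits

Marginal of Y (column sums):
  P(Y=0) = 0.279 + 0.052 = 0.331
  P(Y=1) = 0.064 + 0.144 = 0.208
  P(Y=2) = 0.038 + 0.060 = 0.098
  P(Y=3) = 0.028 + 0.335 = 0.363
H(X|Y) = Σ_y P(y)·H(X|Y=y):
  Y=0: P(Y=0) = 0.331, P(X|Y=0) = (279/331, 52/331) → H(X|Y=0) = 0.62733
  Y=1: P(Y=1) = 0.208, P(X|Y=1) = (4/13, 9/13) → H(X|Y=1) = 0.89049
  Y=2: P(Y=2) = 0.098, P(X|Y=2) = (19/49, 30/49) → H(X|Y=2) = 0.96334
  Y=3: P(Y=3) = 0.363, P(X|Y=3) = (28/363, 335/363) → H(X|Y=3) = 0.39200
H(X|Y) = 0.331·0.62733 + 0.208·0.89049 + 0.098·0.96334 + 0.363·0.39200 = 0.62957 bits

I(X;Y) = H(X) - H(X|Y) = 0.97597 - 0.62957 = 0.3464 bits

Cross-check via I(X;Y) = H(X) + H(Y) - H(X,Y): computing H(Y) from the column sums and H(X,Y) from the 8 cells in the same way gives H(Y) = 1.85826 bits and H(X,Y) = 2.48784 bits, so
I(X;Y) = 0.97597 + 1.85826 - 2.48784 = 0.3464 bits ✓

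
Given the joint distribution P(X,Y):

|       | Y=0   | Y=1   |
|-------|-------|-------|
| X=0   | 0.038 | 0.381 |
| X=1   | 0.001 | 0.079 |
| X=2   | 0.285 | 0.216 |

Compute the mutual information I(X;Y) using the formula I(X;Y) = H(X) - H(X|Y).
0.2230 bits

I(X;Y) = H(X) - H(X|Y)

Marginal of X (row sums):
  P(X=0) = 0.038 + 0.381 = 0.419
  P(X=1) = 0.001 + 0.079 = 0.080
  P(X=2) = 0.285 + 0.216 = 0.501
H(X) = -[0.419·log₂(0.419) + 0.080·log₂(0.080) + 0.501·log₂(0.501)]
  = 0.5258 + 0.2915 + 0.4996 = 1.3169 bits

Marginal of Y (column sums):
  P(Y=0) = 0.038 + 0.001 + 0.285 = 0.324
  P(Y=1) = 0.381 + 0.079 + 0.216 = 0.676
H(X|Y) = Σ_y P(y)·H(X|Y=y):
  Y=0: P(Y=0) = 0.324, P(X|Y=0) = (19/162, 1/324, 95/108) → H(X|Y=0) = 0.5511
  Y=1: P(Y=1) = 0.676, P(X|Y=1) = (381/676, 79/676, 54/169) → H(X|Y=1) = 1.3541
H(X|Y) = 0.324·0.5511 + 0.676·1.3541 = 1.0939 bits

I(X;Y) = H(X) - H(X|Y) = 1.3169 - 1.0939 = 0.2230 bits

Cross-check via I(X;Y) = H(X) + H(Y) - H(X,Y): computing H(Y) from the column sums and H(X,Y) from the 6 cells in the same way gives H(Y) = 0.9087 bits and H(X,Y) = 2.0026 bits, so
I(X;Y) = 1.3169 + 0.9087 - 2.0026 = 0.2230 bits ✓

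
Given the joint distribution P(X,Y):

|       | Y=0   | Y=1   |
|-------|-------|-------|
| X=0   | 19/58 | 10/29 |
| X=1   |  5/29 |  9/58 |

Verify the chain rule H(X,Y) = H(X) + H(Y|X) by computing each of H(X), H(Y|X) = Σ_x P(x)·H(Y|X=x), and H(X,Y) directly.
H(X) = 0.9124 bits, H(Y|X) = 0.9990 bits, H(X,Y) = 1.9115 bits

Marginal of X (row sums):
  P(X=0) = 19/58 + 10/29 = 39/58
  P(X=1) = 5/29 + 9/58 = 19/58
H(X) = -[(39/58)·log₂(39/58) + (19/58)·log₂(19/58)]
  = 0.3850 + 0.5274 = 0.9124 bits

H(Y|X) = Σ_x P(x)·H(Y|X=x):
  X=0: P(X=0) = 39/58, P(Y|X=0) = (19/39, 20/39) → H(Y|X=0) = 0.9995
  X=1: P(X=1) = 19/58, P(Y|X=1) = (10/19, 9/19) → H(Y|X=1) = 0.9980
H(Y|X) = (39/58)·0.9995 + (19/58)·0.9980 = 0.9990 bits

H(X,Y) = -Σ_{x,y} P(x,y) log₂ P(x,y). Per-cell terms -P(x,y)·log₂P(x,y):
  X=0: 0.5274, 0.5297
  X=1: 0.4373, 0.4171
Sum of the 4 terms: H(X,Y) = 1.9115 bits

Chain rule check:
  H(X) + H(Y|X) = 0.9124 + 0.9990 = 1.9114 bits
  H(X,Y) = 1.9115 bits
✓ Chain rule verified (Δ = 0.0001 is 4-dp rounding noise: each of the three values was rounded independently).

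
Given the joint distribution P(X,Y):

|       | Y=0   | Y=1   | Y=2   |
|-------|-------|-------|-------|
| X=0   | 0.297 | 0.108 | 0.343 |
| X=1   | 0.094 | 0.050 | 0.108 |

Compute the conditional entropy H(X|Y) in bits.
0.8116 bits

H(X|Y) = H(X,Y) - H(Y)

H(X,Y) = -Σ_{x,y} P(x,y) log₂ P(x,y). Per-cell terms -P(x,y)·log₂P(x,y):
  X=0: 0.52019, 0.34678, 0.52950
  X=1: 0.32065, 0.21610, 0.34678
Sum of the 6 terms: H(X,Y) = 2.2800 bits

Marginal of Y (column sums):
  P(Y=0) = 0.297 + 0.094 = 0.391
  P(Y=1) = 0.108 + 0.050 = 0.158
  P(Y=2) = 0.343 + 0.108 = 0.451
H(Y) = -[0.391·log₂(0.391) + 0.158·log₂(0.158) + 0.451·log₂(0.451)]
  = 0.52971 + 0.42060 + 0.51811 = 1.4684 bits

H(X|Y) = H(X,Y) - H(Y) = 2.2800 - 1.4684 = 0.8116 bits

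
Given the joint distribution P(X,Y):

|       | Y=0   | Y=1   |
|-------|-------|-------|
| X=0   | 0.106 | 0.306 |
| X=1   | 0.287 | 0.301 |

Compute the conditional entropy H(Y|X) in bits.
0.9267 bits

H(Y|X) = H(X,Y) - H(X)

H(X,Y) = -Σ_{x,y} P(x,y) log₂ P(x,y). Per-cell terms -P(x,y)·log₂P(x,y):
  X=0: 0.34321, 0.52277
  X=1: 0.51685, 0.52138
Sum of the 4 terms: H(X,Y) = 1.9042 bits

Marginal of X (row sums):
  P(X=0) = 0.106 + 0.306 = 0.412
  P(X=1) = 0.287 + 0.301 = 0.588
H(X) = -[0.412·log₂(0.412) + 0.588·log₂(0.588)]
  = 0.52706 + 0.45047 = 0.9775 bits

H(Y|X) = H(X,Y) - H(X) = 1.9042 - 0.9775 = 0.9267 bits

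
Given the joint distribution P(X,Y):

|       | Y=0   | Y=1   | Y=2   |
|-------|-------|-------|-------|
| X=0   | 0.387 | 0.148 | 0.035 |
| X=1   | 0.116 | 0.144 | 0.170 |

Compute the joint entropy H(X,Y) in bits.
2.3049 bits

H(X,Y) = -Σ_{x,y} P(x,y) log₂ P(x,y). Per-cell terms -P(x,y)·log₂P(x,y):
  X=0: 0.5300, 0.4079, 0.1693
  X=1: 0.3605, 0.4026, 0.4346
Sum of the 6 terms: H(X,Y) = 2.3049 bits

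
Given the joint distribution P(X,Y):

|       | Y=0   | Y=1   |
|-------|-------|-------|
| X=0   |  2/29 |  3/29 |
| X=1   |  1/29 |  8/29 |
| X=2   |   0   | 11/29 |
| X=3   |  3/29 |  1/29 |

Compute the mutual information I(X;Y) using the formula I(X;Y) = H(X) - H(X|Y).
0.3000 bits

I(X;Y) = H(X) - H(X|Y)

Marginal of X (row sums):
  P(X=0) = 2/29 + 3/29 = 5/29
  P(X=1) = 1/29 + 8/29 = 9/29
  P(X=2) = 0 + 11/29 = 11/29
  P(X=3) = 3/29 + 1/29 = 4/29
H(X) = -[(5/29)·log₂(5/29) + (9/29)·log₂(9/29) + (11/29)·log₂(11/29) + (4/29)·log₂(4/29)]
  = 0.43725 + 0.52388 + 0.53048 + 0.39420 = 1.8858 bits

Marginal of Y (column sums):
  P(Y=0) = 2/29 + 1/29 + 0 + 3/29 = 6/29
  P(Y=1) = 3/29 + 8/29 + 11/29 + 1/29 = 23/29
H(X|Y) = Σ_y P(y)·H(X|Y=y):
  Y=0: P(Y=0) = 6/29, P(X|Y=0) = (1/3, 1/6, 0, 1/2) → H(X|Y=0) = 1.45915
  Y=1: P(Y=1) = 23/29, P(X|Y=1) = (3/23, 8/23, 11/23, 1/23) → H(X|Y=1) = 1.61884
H(X|Y) = (6/29)·1.45915 + (23/29)·1.61884 = 1.5858 bits

I(X;Y) = H(X) - H(X|Y) = 1.8858 - 1.5858 = 0.3000 bits

Cross-check via I(X;Y) = H(X) + H(Y) - H(X,Y): computing H(Y) from the column sums and H(X,Y) from the 8 cells in the same way gives H(Y) = 0.7355 bits and H(X,Y) = 2.3213 bits, so
I(X;Y) = 1.8858 + 0.7355 - 2.3213 = 0.3000 bits ✓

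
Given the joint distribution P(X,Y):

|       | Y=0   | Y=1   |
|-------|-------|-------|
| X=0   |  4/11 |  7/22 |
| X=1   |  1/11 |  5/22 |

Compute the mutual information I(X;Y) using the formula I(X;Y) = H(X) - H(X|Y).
0.0398 bits

I(X;Y) = H(X) - H(X|Y)

Marginal of X (row sums):
  P(X=0) = 4/11 + 7/22 = 15/22
  P(X=1) = 1/11 + 5/22 = 7/22
H(X) = -[(15/22)·log₂(15/22) + (7/22)·log₂(7/22)]
  = 0.37673 + 0.52566 = 0.90239 bits

Marginal of Y (column sums):
  P(Y=0) = 4/11 + 1/11 = 5/11
  P(Y=1) = 7/22 + 5/22 = 6/11
H(X|Y) = Σ_y P(y)·H(X|Y=y):
  Y=0: P(Y=0) = 5/11, P(X|Y=0) = (4/5, 1/5) → H(X|Y=0) = 0.72193
  Y=1: P(Y=1) = 6/11, P(X|Y=1) = (7/12, 5/12) → H(X|Y=1) = 0.97987
H(X|Y) = (5/11)·0.72193 + (6/11)·0.97987 = 0.86262 bits

I(X;Y) = H(X) - H(X|Y) = 0.90239 - 0.86262 = 0.0398 bits

Cross-check via I(X;Y) = H(X) + H(Y) - H(X,Y): computing H(Y) from the column sums and H(X,Y) from the 4 cells in the same way gives H(Y) = 0.99403 bits and H(X,Y) = 1.85665 bits, so
I(X;Y) = 0.90239 + 0.99403 - 1.85665 = 0.0398 bits ✓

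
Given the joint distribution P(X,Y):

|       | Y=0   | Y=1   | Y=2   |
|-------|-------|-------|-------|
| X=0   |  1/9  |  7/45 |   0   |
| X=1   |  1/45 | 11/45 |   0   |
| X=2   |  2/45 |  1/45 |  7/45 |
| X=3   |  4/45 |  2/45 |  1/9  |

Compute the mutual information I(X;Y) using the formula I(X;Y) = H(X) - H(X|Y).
0.5360 bits

I(X;Y) = H(X) - H(X|Y)

Marginal of X (row sums):
  P(X=0) = 1/9 + 7/45 + 0 = 4/15
  P(X=1) = 1/45 + 11/45 + 0 = 4/15
  P(X=2) = 2/45 + 1/45 + 7/45 = 2/9
  P(X=3) = 4/45 + 2/45 + 1/9 = 11/45
H(X) = -[(4/15)·log₂(4/15) + (4/15)·log₂(4/15) + (2/9)·log₂(2/9) + (11/45)·log₂(11/45)]
  = 0.508504 + 0.508504 + 0.482206 + 0.496814 = 1.99603 bits

Marginal of Y (column sums):
  P(Y=0) = 1/9 + 1/45 + 2/45 + 4/45 = 4/15
  P(Y=1) = 7/45 + 11/45 + 1/45 + 2/45 = 7/15
  P(Y=2) = 0 + 0 + 7/45 + 1/9 = 4/15
H(X|Y) = Σ_y P(y)·H(X|Y=y):
  Y=0: P(Y=0) = 4/15, P(X|Y=0) = (5/12, 1/12, 1/6, 1/3) → H(X|Y=0) = 1.784159
  Y=1: P(Y=1) = 7/15, P(X|Y=1) = (1/3, 11/21, 1/21, 2/21) → H(X|Y=1) = 1.549211
  Y=2: P(Y=2) = 4/15, P(X|Y=2) = (0, 0, 7/12, 5/12) → H(X|Y=2) = 0.979869
H(X|Y) = (4/15)·1.784159 + (7/15)·1.549211 + (4/15)·0.979869 = 1.46004 bits

I(X;Y) = H(X) - H(X|Y) = 1.99603 - 1.46004 = 0.5360 bits

Cross-check via I(X;Y) = H(X) + H(Y) - H(X,Y): computing H(Y) from the column sums and H(X,Y) from the 12 cells in the same way gives H(Y) = 1.53012 bits and H(X,Y) = 2.99016 bits, so
I(X;Y) = 1.99603 + 1.53012 - 2.99016 = 0.5360 bits ✓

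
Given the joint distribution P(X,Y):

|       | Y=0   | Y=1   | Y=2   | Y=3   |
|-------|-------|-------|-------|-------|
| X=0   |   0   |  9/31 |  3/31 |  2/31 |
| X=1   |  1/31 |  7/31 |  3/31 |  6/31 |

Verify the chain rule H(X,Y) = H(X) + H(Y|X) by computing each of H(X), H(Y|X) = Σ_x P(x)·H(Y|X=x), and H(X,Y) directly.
H(X) = 0.9932 bits, H(Y|X) = 1.5351 bits, H(X,Y) = 2.5284 bits

Marginal of X (row sums):
  P(X=0) = 0 + 9/31 + 3/31 + 2/31 = 14/31
  P(X=1) = 1/31 + 7/31 + 3/31 + 6/31 = 17/31
H(X) = -[(14/31)·log₂(14/31) + (17/31)·log₂(17/31)]
  = 0.51793 + 0.47531 = 0.9932 bits

H(Y|X) = Σ_x P(x)·H(Y|X=x):
  X=0: P(X=0) = 14/31, P(Y|X=0) = (0, 9/14, 3/14, 1/7) → H(Y|X=0) = 1.28705
  X=1: P(X=1) = 17/31, P(Y|X=1) = (1/17, 7/17, 3/17, 6/17) → H(Y|X=1) = 1.73945
H(Y|X) = (14/31)·1.28705 + (17/31)·1.73945 = 1.5351 bits

H(X,Y) = -Σ_{x,y} P(x,y) log₂ P(x,y). Per-cell terms -P(x,y)·log₂P(x,y):
  X=0: 0.00000, 0.51801, 0.32605, 0.25511
  X=1: 0.15981, 0.48477, 0.32605, 0.45856
  (cells with P = 0 contribute 0)
Sum of the 8 terms: H(X,Y) = 2.5284 bits

Chain rule check:
  H(X) + H(Y|X) = 0.9932 + 1.5351 = 2.5283 bits
  H(X,Y) = 2.5284 bits
✓ Chain rule verified (Δ = 0.0001 is 4-dp rounding noise: each of the three values was rounded independently).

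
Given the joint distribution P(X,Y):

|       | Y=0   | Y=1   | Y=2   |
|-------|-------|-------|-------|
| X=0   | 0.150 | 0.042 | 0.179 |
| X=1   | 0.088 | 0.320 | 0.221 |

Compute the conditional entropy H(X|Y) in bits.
0.8105 bits

H(X|Y) = H(X,Y) - H(Y)

H(X,Y) = -Σ_{x,y} P(x,y) log₂ P(x,y). Per-cell terms -P(x,y)·log₂P(x,y):
  X=0: 0.41054, 0.19209, 0.44427
  X=1: 0.30856, 0.52603, 0.48131
Sum of the 6 terms: H(X,Y) = 2.3628 bits

Marginal of Y (column sums):
  P(Y=0) = 0.150 + 0.088 = 0.238
  P(Y=1) = 0.042 + 0.320 = 0.362
  P(Y=2) = 0.179 + 0.221 = 0.400
H(Y) = -[0.238·log₂(0.238) + 0.362·log₂(0.362) + 0.400·log₂(0.400)]
  = 0.49289 + 0.53067 + 0.52877 = 1.5523 bits

H(X|Y) = H(X,Y) - H(Y) = 2.3628 - 1.5523 = 0.8105 bits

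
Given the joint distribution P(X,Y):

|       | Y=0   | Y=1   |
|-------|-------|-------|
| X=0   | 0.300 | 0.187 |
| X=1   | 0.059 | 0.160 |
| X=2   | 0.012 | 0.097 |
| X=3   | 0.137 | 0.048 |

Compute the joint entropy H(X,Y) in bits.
2.6436 bits

H(X,Y) = -Σ_{x,y} P(x,y) log₂ P(x,y). Per-cell terms -P(x,y)·log₂P(x,y):
  X=0: 0.5211, 0.4523
  X=1: 0.2409, 0.4230
  X=2: 0.0766, 0.3265
  X=3: 0.3929, 0.2103
Sum of the 8 terms: H(X,Y) = 2.6436 bits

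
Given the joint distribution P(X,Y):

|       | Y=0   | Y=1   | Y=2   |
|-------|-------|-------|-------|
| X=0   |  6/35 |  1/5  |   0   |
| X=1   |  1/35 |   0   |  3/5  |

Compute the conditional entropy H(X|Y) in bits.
0.1183 bits

H(X|Y) = H(X,Y) - H(Y)

H(X,Y) = -Σ_{x,y} P(x,y) log₂ P(x,y). Per-cell terms -P(x,y)·log₂P(x,y):
  X=0: 0.43617, 0.46439, 0.00000
  X=1: 0.14655, 0.00000, 0.44218
  (cells with P = 0 contribute 0)
Sum of the 6 terms: H(X,Y) = 1.4893 bits

Marginal of Y (column sums):
  P(Y=0) = 6/35 + 1/35 = 1/5
  P(Y=1) = 1/5 + 0 = 1/5
  P(Y=2) = 0 + 3/5 = 3/5
H(Y) = -[(1/5)·log₂(1/5) + (1/5)·log₂(1/5) + (3/5)·log₂(3/5)]
  = 0.46439 + 0.46439 + 0.44218 = 1.3710 bits

H(X|Y) = H(X,Y) - H(Y) = 1.4893 - 1.3710 = 0.1183 bits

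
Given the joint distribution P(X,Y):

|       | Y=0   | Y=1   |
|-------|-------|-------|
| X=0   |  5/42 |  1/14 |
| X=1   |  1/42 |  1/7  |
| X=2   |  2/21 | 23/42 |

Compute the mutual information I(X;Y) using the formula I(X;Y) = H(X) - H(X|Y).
0.1224 bits

I(X;Y) = H(X) - H(X|Y)

Marginal of X (row sums):
  P(X=0) = 5/42 + 1/14 = 4/21
  P(X=1) = 1/42 + 1/7 = 1/6
  P(X=2) = 2/21 + 23/42 = 9/14
H(X) = -[(4/21)·log₂(4/21) + (1/6)·log₂(1/6) + (9/14)·log₂(9/14)]
  = 0.455680 + 0.430827 + 0.409776 = 1.29628 bits

Marginal of Y (column sums):
  P(Y=0) = 5/42 + 1/42 + 2/21 = 5/21
  P(Y=1) = 1/14 + 1/7 + 23/42 = 16/21
H(X|Y) = Σ_y P(y)·H(X|Y=y):
  Y=0: P(Y=0) = 5/21, P(X|Y=0) = (1/2, 1/10, 2/5) → H(X|Y=0) = 1.360964
  Y=1: P(Y=1) = 16/21, P(X|Y=1) = (3/32, 3/16, 23/32) → H(X|Y=1) = 1.115419
H(X|Y) = (5/21)·1.360964 + (16/21)·1.115419 = 1.17388 bits

I(X;Y) = H(X) - H(X|Y) = 1.29628 - 1.17388 = 0.1224 bits

Cross-check via I(X;Y) = H(X) + H(Y) - H(X,Y): computing H(Y) from the column sums and H(X,Y) from the 6 cells in the same way gives H(Y) = 0.79186 bits and H(X,Y) = 1.96574 bits, so
I(X;Y) = 1.29628 + 0.79186 - 1.96574 = 0.1224 bits ✓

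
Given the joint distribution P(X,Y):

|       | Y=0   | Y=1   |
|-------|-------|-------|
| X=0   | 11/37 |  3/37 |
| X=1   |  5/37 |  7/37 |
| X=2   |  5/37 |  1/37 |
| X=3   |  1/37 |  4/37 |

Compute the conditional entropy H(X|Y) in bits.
1.7036 bits

H(X|Y) = H(X,Y) - H(Y)

H(X,Y) = -Σ_{x,y} P(x,y) log₂ P(x,y). Per-cell terms -P(x,y)·log₂P(x,y):
  X=0: 0.52028, 0.29388
  X=1: 0.39021, 0.45445
  X=2: 0.39021, 0.14080
  X=3: 0.14080, 0.34697
Sum of the 8 terms: H(X,Y) = 2.6776 bits

Marginal of Y (column sums):
  P(Y=0) = 11/37 + 5/37 + 5/37 + 1/37 = 22/37
  P(Y=1) = 3/37 + 7/37 + 1/37 + 4/37 = 15/37
H(Y) = -[(22/37)·log₂(22/37) + (15/37)·log₂(15/37)]
  = 0.44596 + 0.52807 = 0.9740 bits

H(X|Y) = H(X,Y) - H(Y) = 2.6776 - 0.9740 = 1.7036 bits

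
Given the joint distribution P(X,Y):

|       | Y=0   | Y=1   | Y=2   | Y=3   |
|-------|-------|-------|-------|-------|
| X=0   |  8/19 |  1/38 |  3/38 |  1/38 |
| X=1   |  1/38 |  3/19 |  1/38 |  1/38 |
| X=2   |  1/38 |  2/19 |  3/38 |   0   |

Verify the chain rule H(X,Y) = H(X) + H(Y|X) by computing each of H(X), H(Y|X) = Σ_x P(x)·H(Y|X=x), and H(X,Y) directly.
H(X) = 1.4382 bits, H(Y|X) = 1.2565 bits, H(X,Y) = 2.6948 bits

Marginal of X (row sums):
  P(X=0) = 8/19 + 1/38 + 3/38 + 1/38 = 21/38
  P(X=1) = 1/38 + 3/19 + 1/38 + 1/38 = 9/38
  P(X=2) = 1/38 + 2/19 + 3/38 + 0 = 4/19
H(X) = -[(21/38)·log₂(21/38) + (9/38)·log₂(9/38) + (4/19)·log₂(4/19)]
  = 0.4728 + 0.4922 + 0.4732 = 1.4382 bits

H(Y|X) = Σ_x P(x)·H(Y|X=x):
  X=0: P(X=0) = 21/38, P(Y|X=0) = (16/21, 1/21, 1/7, 1/21) → H(Y|X=0) = 1.1183
  X=1: P(X=1) = 9/38, P(Y|X=1) = (1/9, 2/3, 1/9, 1/9) → H(Y|X=1) = 1.4466
  X=2: P(X=2) = 4/19, P(Y|X=2) = (1/8, 1/2, 3/8, 0) → H(Y|X=2) = 1.4056
H(Y|X) = (21/38)·1.1183 + (9/38)·1.4466 + (4/19)·1.4056 = 1.2565 bits

H(X,Y) = -Σ_{x,y} P(x,y) log₂ P(x,y). Per-cell terms -P(x,y)·log₂P(x,y):
  X=0: 0.5254, 0.1381, 0.2892, 0.1381
  X=1: 0.1381, 0.4205, 0.1381, 0.1381
  X=2: 0.1381, 0.3419, 0.2892, 0.0000
  (cells with P = 0 contribute 0)
Sum of the 12 terms: H(X,Y) = 2.6948 bits

Chain rule check:
  H(X) + H(Y|X) = 1.4382 + 1.2565 = 2.6947 bits
  H(X,Y) = 2.6948 bits
✓ Chain rule verified (Δ = 0.0001 is 4-dp rounding noise: each of the three values was rounded independently).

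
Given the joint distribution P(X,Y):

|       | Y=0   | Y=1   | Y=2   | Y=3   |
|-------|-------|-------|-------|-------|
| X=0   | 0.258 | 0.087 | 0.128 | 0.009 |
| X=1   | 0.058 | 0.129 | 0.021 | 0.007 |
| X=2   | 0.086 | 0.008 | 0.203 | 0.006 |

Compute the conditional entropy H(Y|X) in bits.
1.4033 bits

H(Y|X) = H(X,Y) - H(X)

H(X,Y) = -Σ_{x,y} P(x,y) log₂ P(x,y). Per-cell terms -P(x,y)·log₂P(x,y):
  X=0: 0.50428, 0.30649, 0.37962, 0.06116
  X=1: 0.23825, 0.38114, 0.11704, 0.05011
  X=2: 0.30440, 0.05573, 0.46699, 0.04428
Sum of the 12 terms: H(X,Y) = 2.9095 bits

Marginal of X (row sums):
  P(X=0) = 0.258 + 0.087 + 0.128 + 0.009 = 0.482
  P(X=1) = 0.058 + 0.129 + 0.021 + 0.007 = 0.215
  P(X=2) = 0.086 + 0.008 + 0.203 + 0.006 = 0.303
H(X) = -[0.482·log₂(0.482) + 0.215·log₂(0.215) + 0.303·log₂(0.303)]
  = 0.50750 + 0.47678 + 0.52195 = 1.5062 bits

H(Y|X) = H(X,Y) - H(X) = 2.9095 - 1.5062 = 1.4033 bits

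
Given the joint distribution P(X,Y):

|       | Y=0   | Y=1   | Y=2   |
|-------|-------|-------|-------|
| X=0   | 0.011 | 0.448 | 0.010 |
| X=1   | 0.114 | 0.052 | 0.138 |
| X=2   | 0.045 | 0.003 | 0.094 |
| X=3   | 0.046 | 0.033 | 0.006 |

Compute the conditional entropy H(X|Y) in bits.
1.1297 bits

H(X|Y) = H(X,Y) - H(Y)

H(X,Y) = -Σ_{x,y} P(x,y) log₂ P(x,y). Per-cell terms -P(x,y)·log₂P(x,y):
  X=0: 0.07157, 0.51898, 0.06644
  X=1: 0.35715, 0.22180, 0.39430
  X=2: 0.20133, 0.02514, 0.32065
  X=3: 0.20434, 0.16241, 0.04428
Sum of the 12 terms: H(X,Y) = 2.5884 bits

Marginal of Y (column sums):
  P(Y=0) = 0.011 + 0.114 + 0.045 + 0.046 = 0.216
  P(Y=1) = 0.448 + 0.052 + 0.003 + 0.033 = 0.536
  P(Y=2) = 0.010 + 0.138 + 0.094 + 0.006 = 0.248
H(Y) = -[0.216·log₂(0.216) + 0.536·log₂(0.536) + 0.248·log₂(0.248)]
  = 0.47755 + 0.48224 + 0.49887 = 1.4587 bits

H(X|Y) = H(X,Y) - H(Y) = 2.5884 - 1.4587 = 1.1297 bits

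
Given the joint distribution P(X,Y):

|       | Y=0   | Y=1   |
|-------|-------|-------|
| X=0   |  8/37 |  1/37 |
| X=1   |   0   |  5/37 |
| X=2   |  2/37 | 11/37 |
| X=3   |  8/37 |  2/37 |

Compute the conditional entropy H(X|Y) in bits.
1.4623 bits

H(X|Y) = H(X,Y) - H(Y)

H(X,Y) = -Σ_{x,y} P(x,y) log₂ P(x,y). Per-cell terms -P(x,y)·log₂P(x,y):
  X=0: 0.47772, 0.14080
  X=1: 0.00000, 0.39021
  X=2: 0.22754, 0.52028
  X=3: 0.47772, 0.22754
  (cells with P = 0 contribute 0)
Sum of the 8 terms: H(X,Y) = 2.4618 bits

Marginal of Y (column sums):
  P(Y=0) = 8/37 + 0 + 2/37 + 8/37 = 18/37
  P(Y=1) = 1/37 + 5/37 + 11/37 + 2/37 = 19/37
H(Y) = -[(18/37)·log₂(18/37) + (19/37)·log₂(19/37)]
  = 0.50572 + 0.49376 = 0.9995 bits

H(X|Y) = H(X,Y) - H(Y) = 2.4618 - 0.9995 = 1.4623 bits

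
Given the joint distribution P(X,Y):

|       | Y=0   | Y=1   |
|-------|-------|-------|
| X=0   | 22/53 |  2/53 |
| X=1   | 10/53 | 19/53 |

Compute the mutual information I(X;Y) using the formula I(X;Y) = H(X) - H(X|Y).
0.2728 bits

I(X;Y) = H(X) - H(X|Y)

Marginal of X (row sums):
  P(X=0) = 22/53 + 2/53 = 24/53
  P(X=1) = 10/53 + 19/53 = 29/53
H(X) = -[(24/53)·log₂(24/53) + (29/53)·log₂(29/53)]
  = 0.51757 + 0.47600 = 0.9936 bits

Marginal of Y (column sums):
  P(Y=0) = 22/53 + 10/53 = 32/53
  P(Y=1) = 2/53 + 19/53 = 21/53
H(X|Y) = Σ_y P(y)·H(X|Y=y):
  Y=0: P(Y=0) = 32/53, P(X|Y=0) = (11/16, 5/16) → H(X|Y=0) = 0.89604
  Y=1: P(Y=1) = 21/53, P(X|Y=1) = (2/21, 19/21) → H(X|Y=1) = 0.45372
H(X|Y) = (32/53)·0.89604 + (21/53)·0.45372 = 0.7208 bits

I(X;Y) = H(X) - H(X|Y) = 0.9936 - 0.7208 = 0.2728 bits

Cross-check via I(X;Y) = H(X) + H(Y) - H(X,Y): computing H(Y) from the column sums and H(X,Y) from the 4 cells in the same way gives H(Y) = 0.9687 bits and H(X,Y) = 1.6895 bits, so
I(X;Y) = 0.9936 + 0.9687 - 1.6895 = 0.2728 bits ✓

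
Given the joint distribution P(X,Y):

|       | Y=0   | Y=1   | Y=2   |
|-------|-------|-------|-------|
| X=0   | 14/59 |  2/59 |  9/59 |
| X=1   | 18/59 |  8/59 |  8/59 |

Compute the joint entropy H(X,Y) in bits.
2.3760 bits

H(X,Y) = -Σ_{x,y} P(x,y) log₂ P(x,y). Per-cell terms -P(x,y)·log₂P(x,y):
  X=0: 0.4924, 0.1655, 0.4138
  X=1: 0.5225, 0.3909, 0.3909
Sum of the 6 terms: H(X,Y) = 2.3760 bits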